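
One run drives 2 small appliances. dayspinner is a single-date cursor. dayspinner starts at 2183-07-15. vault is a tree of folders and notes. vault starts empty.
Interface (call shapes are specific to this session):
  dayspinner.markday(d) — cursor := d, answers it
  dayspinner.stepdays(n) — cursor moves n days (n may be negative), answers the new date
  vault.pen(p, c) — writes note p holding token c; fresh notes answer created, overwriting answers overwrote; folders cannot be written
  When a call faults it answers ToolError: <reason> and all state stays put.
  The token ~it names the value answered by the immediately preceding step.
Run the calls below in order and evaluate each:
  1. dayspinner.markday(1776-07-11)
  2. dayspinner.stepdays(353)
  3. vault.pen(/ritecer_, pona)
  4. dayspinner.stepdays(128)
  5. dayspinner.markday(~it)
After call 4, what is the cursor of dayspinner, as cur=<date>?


! dayspinner.markday(d='1776-07-11') ~> 1776-07-11
! dayspinner.stepdays(n='353') ~> 1777-06-29
! vault.pen(p='/ritecer_', c='pona') ~> created
! dayspinner.stepdays(n='128') ~> 1777-11-04
! dayspinner.markday(d='~it') ~> 1777-11-04

Answer: cur=1777-11-04


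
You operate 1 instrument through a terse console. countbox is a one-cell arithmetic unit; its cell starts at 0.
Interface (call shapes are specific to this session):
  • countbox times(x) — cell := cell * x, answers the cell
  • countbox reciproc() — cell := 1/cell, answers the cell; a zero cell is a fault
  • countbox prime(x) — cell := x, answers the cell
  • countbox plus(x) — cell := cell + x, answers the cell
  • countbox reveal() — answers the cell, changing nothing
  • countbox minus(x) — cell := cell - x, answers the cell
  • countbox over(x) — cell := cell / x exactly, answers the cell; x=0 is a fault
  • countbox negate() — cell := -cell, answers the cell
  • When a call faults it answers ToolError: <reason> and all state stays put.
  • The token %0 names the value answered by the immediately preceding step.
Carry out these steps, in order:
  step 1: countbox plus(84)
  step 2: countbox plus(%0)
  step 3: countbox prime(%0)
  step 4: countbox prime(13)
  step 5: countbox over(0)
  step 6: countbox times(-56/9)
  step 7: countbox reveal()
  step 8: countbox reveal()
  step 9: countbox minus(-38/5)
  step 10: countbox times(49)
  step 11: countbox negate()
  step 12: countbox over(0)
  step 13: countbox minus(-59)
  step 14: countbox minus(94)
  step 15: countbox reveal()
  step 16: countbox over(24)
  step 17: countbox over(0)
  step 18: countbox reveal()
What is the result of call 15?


# 1. countbox plus(x=84) => 84
# 2. countbox plus(x=%0) => 168
# 3. countbox prime(x=%0) => 168
# 4. countbox prime(x=13) => 13
# 5. countbox over(x=0) => ToolError: division by zero
# 6. countbox times(x=-56/9) => -728/9
# 7. countbox reveal() => -728/9
# 8. countbox reveal() => -728/9
# 9. countbox minus(x=-38/5) => -3298/45
# 10. countbox times(x=49) => -161602/45
# 11. countbox negate() => 161602/45
# 12. countbox over(x=0) => ToolError: division by zero
# 13. countbox minus(x=-59) => 164257/45
# 14. countbox minus(x=94) => 160027/45
# 15. countbox reveal() => 160027/45
# 16. countbox over(x=24) => 160027/1080
# 17. countbox over(x=0) => ToolError: division by zero
# 18. countbox reveal() => 160027/1080

Answer: 160027/45


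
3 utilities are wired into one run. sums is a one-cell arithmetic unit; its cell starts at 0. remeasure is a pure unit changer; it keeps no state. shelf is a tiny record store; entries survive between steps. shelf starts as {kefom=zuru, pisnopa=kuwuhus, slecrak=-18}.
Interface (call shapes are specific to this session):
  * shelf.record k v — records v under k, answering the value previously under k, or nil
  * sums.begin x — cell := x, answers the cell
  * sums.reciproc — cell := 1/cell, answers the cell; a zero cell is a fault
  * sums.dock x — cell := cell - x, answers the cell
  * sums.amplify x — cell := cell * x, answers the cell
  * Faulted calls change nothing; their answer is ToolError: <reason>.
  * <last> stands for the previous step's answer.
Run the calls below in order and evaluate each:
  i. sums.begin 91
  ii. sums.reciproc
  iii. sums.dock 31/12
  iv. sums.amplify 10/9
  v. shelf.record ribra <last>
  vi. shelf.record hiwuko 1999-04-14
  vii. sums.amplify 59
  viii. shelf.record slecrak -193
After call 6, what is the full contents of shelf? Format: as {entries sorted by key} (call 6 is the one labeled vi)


% begin x=91
  91
% reciproc
  1/91
% dock x=31/12
  -2809/1092
% amplify x=10/9
  -14045/4914
% record k=ribra v=<last>
  nil
% record k=hiwuko v=1999-04-14
  nil
% amplify x=59
  -828655/4914
% record k=slecrak v=-193
  -18

Answer: {hiwuko=1999-04-14, kefom=zuru, pisnopa=kuwuhus, ribra=-14045/4914, slecrak=-18}


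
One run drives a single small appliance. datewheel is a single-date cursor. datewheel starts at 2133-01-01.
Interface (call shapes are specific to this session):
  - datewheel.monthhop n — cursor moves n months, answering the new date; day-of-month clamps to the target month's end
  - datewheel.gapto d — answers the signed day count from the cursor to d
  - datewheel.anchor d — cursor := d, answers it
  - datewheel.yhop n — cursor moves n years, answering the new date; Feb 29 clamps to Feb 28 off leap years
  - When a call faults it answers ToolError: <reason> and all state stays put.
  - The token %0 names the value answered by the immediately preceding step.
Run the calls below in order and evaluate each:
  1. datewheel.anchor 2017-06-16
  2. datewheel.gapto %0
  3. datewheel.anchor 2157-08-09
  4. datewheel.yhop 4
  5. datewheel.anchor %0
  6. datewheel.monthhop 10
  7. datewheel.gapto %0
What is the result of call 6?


Answer: 2162-06-09

Derivation:
==> datewheel.anchor(d=2017-06-16)
<== 2017-06-16
==> datewheel.gapto(d=%0)
<== 0
==> datewheel.anchor(d=2157-08-09)
<== 2157-08-09
==> datewheel.yhop(n=4)
<== 2161-08-09
==> datewheel.anchor(d=%0)
<== 2161-08-09
==> datewheel.monthhop(n=10)
<== 2162-06-09
==> datewheel.gapto(d=%0)
<== 0


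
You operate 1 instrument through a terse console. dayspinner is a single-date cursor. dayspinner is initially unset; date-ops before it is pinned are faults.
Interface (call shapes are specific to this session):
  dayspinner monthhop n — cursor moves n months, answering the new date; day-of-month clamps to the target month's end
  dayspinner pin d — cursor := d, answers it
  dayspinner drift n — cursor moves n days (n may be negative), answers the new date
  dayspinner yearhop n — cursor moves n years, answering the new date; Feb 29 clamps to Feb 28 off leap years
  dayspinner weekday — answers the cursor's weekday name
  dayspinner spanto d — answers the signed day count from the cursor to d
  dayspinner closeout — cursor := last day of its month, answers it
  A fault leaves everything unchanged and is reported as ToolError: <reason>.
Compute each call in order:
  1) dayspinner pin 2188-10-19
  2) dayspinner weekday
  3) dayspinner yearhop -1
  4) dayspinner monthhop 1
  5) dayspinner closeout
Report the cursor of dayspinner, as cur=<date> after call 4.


CALL dayspinner pin[d='2188-10-19']
RET  2188-10-19
CALL dayspinner weekday[]
RET  Sunday
CALL dayspinner yearhop[n='-1']
RET  2187-10-19
CALL dayspinner monthhop[n='1']
RET  2187-11-19
CALL dayspinner closeout[]
RET  2187-11-30

Answer: cur=2187-11-19


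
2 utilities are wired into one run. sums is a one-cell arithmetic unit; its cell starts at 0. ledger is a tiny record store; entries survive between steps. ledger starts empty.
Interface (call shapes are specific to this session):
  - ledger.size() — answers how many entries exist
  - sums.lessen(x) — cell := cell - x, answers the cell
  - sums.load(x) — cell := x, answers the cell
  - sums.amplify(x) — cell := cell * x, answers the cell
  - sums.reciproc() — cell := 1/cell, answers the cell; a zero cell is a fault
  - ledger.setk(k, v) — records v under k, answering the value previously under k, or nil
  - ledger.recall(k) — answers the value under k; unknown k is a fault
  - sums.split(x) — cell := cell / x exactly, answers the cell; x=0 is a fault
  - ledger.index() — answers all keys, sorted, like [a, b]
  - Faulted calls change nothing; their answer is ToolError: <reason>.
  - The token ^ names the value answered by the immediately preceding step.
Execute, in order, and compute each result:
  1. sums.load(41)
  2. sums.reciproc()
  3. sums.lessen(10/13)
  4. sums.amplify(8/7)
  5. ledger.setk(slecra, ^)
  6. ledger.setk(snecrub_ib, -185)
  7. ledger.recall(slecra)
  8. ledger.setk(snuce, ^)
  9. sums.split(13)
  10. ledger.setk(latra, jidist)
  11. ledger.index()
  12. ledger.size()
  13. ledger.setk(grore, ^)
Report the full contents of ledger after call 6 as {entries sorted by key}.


Answer: {slecra=-3176/3731, snecrub_ib=-185}

Derivation:
CALL load[x: 41]
RET  41
CALL reciproc[]
RET  1/41
CALL lessen[x: 10/13]
RET  -397/533
CALL amplify[x: 8/7]
RET  -3176/3731
CALL setk[k: slecra; v: ^]
RET  nil
CALL setk[k: snecrub_ib; v: -185]
RET  nil
CALL recall[k: slecra]
RET  -3176/3731
CALL setk[k: snuce; v: ^]
RET  nil
CALL split[x: 13]
RET  -3176/48503
CALL setk[k: latra; v: jidist]
RET  nil
CALL index[]
RET  [latra, slecra, snecrub_ib, snuce]
CALL size[]
RET  4
CALL setk[k: grore; v: ^]
RET  nil


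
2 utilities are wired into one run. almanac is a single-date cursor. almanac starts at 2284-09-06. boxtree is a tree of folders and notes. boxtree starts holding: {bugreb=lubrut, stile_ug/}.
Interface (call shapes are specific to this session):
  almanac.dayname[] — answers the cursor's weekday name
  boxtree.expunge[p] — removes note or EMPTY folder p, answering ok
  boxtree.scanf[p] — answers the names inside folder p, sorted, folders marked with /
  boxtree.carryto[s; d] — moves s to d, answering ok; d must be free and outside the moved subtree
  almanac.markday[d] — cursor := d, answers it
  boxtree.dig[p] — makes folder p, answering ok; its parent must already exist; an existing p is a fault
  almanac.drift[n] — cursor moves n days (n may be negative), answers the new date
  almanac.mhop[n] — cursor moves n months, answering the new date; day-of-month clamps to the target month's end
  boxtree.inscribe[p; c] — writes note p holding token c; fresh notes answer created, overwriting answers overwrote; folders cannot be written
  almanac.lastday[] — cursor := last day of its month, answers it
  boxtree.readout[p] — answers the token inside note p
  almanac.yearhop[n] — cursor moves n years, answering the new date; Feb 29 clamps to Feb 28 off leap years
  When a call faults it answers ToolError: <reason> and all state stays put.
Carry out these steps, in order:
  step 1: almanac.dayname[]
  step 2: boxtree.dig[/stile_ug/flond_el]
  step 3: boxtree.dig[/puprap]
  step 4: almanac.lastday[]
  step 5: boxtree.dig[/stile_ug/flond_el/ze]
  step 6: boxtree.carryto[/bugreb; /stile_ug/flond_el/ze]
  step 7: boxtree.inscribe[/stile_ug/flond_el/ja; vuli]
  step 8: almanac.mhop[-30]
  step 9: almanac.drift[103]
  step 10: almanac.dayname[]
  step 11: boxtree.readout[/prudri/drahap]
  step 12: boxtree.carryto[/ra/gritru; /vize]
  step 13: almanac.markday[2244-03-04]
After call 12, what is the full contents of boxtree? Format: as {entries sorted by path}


Answer: {bugreb=lubrut, puprap/, stile_ug/, stile_ug/flond_el/, stile_ug/flond_el/ja=vuli, stile_ug/flond_el/ze/}

Derivation:
$ almanac.dayname
:: Saturday
$ boxtree.dig /stile_ug/flond_el
:: ok
$ boxtree.dig /puprap
:: ok
$ almanac.lastday
:: 2284-09-30
$ boxtree.dig /stile_ug/flond_el/ze
:: ok
$ boxtree.carryto /bugreb /stile_ug/flond_el/ze
:: ToolError: exists
$ boxtree.inscribe /stile_ug/flond_el/ja vuli
:: created
$ almanac.mhop -30
:: 2282-03-30
$ almanac.drift 103
:: 2282-07-11
$ almanac.dayname
:: Tuesday
$ boxtree.readout /prudri/drahap
:: ToolError: not found
$ boxtree.carryto /ra/gritru /vize
:: ToolError: not found
$ almanac.markday 2244-03-04
:: 2244-03-04


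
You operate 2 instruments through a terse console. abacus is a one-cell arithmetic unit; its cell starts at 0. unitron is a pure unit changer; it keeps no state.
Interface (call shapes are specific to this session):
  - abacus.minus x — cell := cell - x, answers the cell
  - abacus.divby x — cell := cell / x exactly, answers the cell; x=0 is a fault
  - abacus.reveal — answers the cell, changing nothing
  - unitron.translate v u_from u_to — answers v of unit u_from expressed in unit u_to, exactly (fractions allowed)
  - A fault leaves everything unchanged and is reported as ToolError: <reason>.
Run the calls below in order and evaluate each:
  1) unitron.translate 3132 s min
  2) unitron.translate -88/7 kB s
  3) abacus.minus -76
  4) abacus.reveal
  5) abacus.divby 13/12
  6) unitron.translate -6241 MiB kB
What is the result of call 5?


Answer: 912/13

Derivation:
→ unitron.translate(3132, s, min)
← 261/5
→ unitron.translate(-88/7, kB, s)
← ToolError: incompatible units
→ abacus.minus(-76)
← 76
→ abacus.reveal()
← 76
→ abacus.divby(13/12)
← 912/13
→ unitron.translate(-6241, MiB, kB)
← -818020352/125


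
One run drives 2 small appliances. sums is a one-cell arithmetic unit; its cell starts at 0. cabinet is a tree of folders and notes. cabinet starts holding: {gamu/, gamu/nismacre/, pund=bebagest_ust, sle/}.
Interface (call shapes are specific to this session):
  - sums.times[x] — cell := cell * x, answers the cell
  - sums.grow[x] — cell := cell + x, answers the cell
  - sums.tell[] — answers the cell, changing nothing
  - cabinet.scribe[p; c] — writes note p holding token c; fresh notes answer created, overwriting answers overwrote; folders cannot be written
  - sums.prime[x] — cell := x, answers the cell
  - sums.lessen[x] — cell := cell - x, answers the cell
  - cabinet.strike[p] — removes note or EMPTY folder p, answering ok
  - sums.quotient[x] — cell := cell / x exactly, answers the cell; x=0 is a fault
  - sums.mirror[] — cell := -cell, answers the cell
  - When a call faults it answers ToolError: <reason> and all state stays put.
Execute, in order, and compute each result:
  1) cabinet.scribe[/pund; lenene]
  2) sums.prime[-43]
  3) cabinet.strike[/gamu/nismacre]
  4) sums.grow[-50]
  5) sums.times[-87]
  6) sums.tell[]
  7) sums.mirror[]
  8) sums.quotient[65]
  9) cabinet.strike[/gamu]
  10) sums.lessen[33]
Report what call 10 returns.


> cabinet.scribe p=/pund c=lenene
  overwrote
> sums.prime x=-43
  -43
> cabinet.strike p=/gamu/nismacre
  ok
> sums.grow x=-50
  -93
> sums.times x=-87
  8091
> sums.tell
  8091
> sums.mirror
  -8091
> sums.quotient x=65
  -8091/65
> cabinet.strike p=/gamu
  ok
> sums.lessen x=33
  -10236/65

Answer: -10236/65


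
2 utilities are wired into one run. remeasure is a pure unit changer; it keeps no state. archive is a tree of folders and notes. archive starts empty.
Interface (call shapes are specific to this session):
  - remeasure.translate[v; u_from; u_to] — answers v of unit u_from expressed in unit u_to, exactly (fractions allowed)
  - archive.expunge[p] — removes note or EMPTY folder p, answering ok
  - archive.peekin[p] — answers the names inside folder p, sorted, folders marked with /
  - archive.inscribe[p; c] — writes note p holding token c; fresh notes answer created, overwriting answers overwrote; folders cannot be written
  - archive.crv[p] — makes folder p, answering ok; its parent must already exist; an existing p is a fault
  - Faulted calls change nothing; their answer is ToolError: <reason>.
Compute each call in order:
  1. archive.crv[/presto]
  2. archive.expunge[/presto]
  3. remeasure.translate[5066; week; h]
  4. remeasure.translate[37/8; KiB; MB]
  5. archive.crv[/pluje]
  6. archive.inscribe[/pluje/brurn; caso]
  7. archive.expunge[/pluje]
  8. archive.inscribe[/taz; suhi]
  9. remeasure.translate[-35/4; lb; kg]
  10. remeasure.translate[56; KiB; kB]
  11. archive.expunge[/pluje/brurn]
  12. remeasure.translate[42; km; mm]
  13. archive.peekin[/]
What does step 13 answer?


Answer: [pluje/, taz]

Derivation:
Step: crv[p=/presto]
Result: ok
Step: expunge[p=/presto]
Result: ok
Step: translate[v=5066; u_from=week; u_to=h]
Result: 851088
Step: translate[v=37/8; u_from=KiB; u_to=MB]
Result: 74/15625
Step: crv[p=/pluje]
Result: ok
Step: inscribe[p=/pluje/brurn; c=caso]
Result: created
Step: expunge[p=/pluje]
Result: ToolError: not empty
Step: inscribe[p=/taz; c=suhi]
Result: created
Step: translate[v=-35/4; u_from=lb; u_to=kg]
Result: -317514659/80000000
Step: translate[v=56; u_from=KiB; u_to=kB]
Result: 7168/125
Step: expunge[p=/pluje/brurn]
Result: ok
Step: translate[v=42; u_from=km; u_to=mm]
Result: 42000000
Step: peekin[p=/]
Result: [pluje/, taz]


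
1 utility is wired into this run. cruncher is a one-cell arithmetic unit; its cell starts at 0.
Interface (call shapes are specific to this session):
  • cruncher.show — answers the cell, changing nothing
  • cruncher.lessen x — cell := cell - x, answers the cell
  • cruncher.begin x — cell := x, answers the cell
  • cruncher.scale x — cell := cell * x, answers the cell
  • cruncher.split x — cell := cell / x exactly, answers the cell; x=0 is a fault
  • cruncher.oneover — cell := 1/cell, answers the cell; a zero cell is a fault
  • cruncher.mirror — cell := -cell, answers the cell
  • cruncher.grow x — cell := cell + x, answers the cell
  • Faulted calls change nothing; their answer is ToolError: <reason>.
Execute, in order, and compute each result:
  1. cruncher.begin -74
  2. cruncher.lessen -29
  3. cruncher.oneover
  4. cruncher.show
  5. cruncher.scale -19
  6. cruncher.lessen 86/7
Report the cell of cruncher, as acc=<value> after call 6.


Answer: acc=-3737/315

Derivation:
[in] begin x→-74
:: -74
[in] lessen x→-29
:: -45
[in] oneover
:: -1/45
[in] show
:: -1/45
[in] scale x→-19
:: 19/45
[in] lessen x→86/7
:: -3737/315


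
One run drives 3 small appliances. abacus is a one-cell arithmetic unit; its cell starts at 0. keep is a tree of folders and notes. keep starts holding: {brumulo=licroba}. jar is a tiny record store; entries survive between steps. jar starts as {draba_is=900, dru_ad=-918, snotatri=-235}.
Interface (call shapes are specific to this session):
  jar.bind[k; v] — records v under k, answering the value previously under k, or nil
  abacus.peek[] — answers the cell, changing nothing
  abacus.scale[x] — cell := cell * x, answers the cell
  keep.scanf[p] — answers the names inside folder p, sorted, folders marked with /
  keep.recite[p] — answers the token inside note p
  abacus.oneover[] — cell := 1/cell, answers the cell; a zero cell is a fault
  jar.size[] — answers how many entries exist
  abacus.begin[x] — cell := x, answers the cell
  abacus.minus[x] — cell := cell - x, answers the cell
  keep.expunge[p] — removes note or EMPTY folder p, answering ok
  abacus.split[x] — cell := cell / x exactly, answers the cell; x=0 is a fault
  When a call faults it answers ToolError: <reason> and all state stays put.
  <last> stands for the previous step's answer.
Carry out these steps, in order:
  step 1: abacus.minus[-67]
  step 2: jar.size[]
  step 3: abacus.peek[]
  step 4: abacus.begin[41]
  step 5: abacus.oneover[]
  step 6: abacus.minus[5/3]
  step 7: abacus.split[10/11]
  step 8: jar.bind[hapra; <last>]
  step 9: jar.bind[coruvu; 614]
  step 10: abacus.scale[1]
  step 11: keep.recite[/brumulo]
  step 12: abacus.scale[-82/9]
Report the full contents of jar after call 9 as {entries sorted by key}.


Act: minus[x: -67]
Obs: 67
Act: size[]
Obs: 3
Act: peek[]
Obs: 67
Act: begin[x: 41]
Obs: 41
Act: oneover[]
Obs: 1/41
Act: minus[x: 5/3]
Obs: -202/123
Act: split[x: 10/11]
Obs: -1111/615
Act: bind[k: hapra; v: <last>]
Obs: nil
Act: bind[k: coruvu; v: 614]
Obs: nil
Act: scale[x: 1]
Obs: -1111/615
Act: recite[p: /brumulo]
Obs: licroba
Act: scale[x: -82/9]
Obs: 2222/135

Answer: {coruvu=614, draba_is=900, dru_ad=-918, hapra=-1111/615, snotatri=-235}


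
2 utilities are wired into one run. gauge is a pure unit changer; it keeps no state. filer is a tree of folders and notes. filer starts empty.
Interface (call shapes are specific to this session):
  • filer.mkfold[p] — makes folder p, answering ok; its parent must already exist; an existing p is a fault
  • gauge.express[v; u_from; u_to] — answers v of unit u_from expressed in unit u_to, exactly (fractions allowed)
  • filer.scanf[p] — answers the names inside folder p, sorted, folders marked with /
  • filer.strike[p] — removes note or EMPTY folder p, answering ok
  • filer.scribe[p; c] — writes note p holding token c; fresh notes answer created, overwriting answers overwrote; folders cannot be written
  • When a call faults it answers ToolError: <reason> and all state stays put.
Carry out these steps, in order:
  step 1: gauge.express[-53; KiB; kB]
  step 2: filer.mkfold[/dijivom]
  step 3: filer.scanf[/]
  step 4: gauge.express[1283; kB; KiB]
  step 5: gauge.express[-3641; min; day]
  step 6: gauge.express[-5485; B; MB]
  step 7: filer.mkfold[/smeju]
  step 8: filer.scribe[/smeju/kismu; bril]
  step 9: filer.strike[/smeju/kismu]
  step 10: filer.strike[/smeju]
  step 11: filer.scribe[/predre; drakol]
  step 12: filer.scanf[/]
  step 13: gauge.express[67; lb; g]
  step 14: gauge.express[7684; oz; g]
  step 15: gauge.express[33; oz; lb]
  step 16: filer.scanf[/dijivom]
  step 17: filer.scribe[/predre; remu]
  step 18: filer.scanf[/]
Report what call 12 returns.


Answer: [dijivom/, predre]

Derivation:
>>> express v='-53' u_from='KiB' u_to='kB'
:: -6784/125
>>> mkfold p='/dijivom'
:: ok
>>> scanf p='/'
:: [dijivom/]
>>> express v='1283' u_from='kB' u_to='KiB'
:: 160375/128
>>> express v='-3641' u_from='min' u_to='day'
:: -3641/1440
>>> express v='-5485' u_from='B' u_to='MB'
:: -1097/200000
>>> mkfold p='/smeju'
:: ok
>>> scribe p='/smeju/kismu' c='bril'
:: created
>>> strike p='/smeju/kismu'
:: ok
>>> strike p='/smeju'
:: ok
>>> scribe p='/predre' c='drakol'
:: created
>>> scanf p='/'
:: [dijivom/, predre]
>>> express v='67' u_from='lb' u_to='g'
:: 3039068879/100000
>>> express v='7684' u_from='oz' u_to='g'
:: 87135094277/400000
>>> express v='33' u_from='oz' u_to='lb'
:: 33/16
>>> scanf p='/dijivom'
:: []
>>> scribe p='/predre' c='remu'
:: overwrote
>>> scanf p='/'
:: [dijivom/, predre]


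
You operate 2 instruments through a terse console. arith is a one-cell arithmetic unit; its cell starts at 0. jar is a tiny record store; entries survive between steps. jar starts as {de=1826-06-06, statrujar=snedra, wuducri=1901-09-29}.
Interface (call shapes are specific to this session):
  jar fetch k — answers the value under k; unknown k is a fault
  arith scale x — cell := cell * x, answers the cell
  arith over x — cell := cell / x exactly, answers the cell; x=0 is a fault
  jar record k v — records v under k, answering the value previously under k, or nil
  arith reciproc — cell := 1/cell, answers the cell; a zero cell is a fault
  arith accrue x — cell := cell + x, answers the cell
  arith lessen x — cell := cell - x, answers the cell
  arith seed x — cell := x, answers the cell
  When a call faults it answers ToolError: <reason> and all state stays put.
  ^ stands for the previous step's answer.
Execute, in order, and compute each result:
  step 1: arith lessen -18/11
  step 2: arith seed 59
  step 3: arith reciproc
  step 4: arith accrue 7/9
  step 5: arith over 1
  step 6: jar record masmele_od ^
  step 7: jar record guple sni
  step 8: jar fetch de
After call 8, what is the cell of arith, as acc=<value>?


Act: arith lessen[x='-18/11']
Obs: 18/11
Act: arith seed[x='59']
Obs: 59
Act: arith reciproc[]
Obs: 1/59
Act: arith accrue[x='7/9']
Obs: 422/531
Act: arith over[x='1']
Obs: 422/531
Act: jar record[k='masmele_od'; v='^']
Obs: nil
Act: jar record[k='guple'; v='sni']
Obs: nil
Act: jar fetch[k='de']
Obs: 1826-06-06

Answer: acc=422/531


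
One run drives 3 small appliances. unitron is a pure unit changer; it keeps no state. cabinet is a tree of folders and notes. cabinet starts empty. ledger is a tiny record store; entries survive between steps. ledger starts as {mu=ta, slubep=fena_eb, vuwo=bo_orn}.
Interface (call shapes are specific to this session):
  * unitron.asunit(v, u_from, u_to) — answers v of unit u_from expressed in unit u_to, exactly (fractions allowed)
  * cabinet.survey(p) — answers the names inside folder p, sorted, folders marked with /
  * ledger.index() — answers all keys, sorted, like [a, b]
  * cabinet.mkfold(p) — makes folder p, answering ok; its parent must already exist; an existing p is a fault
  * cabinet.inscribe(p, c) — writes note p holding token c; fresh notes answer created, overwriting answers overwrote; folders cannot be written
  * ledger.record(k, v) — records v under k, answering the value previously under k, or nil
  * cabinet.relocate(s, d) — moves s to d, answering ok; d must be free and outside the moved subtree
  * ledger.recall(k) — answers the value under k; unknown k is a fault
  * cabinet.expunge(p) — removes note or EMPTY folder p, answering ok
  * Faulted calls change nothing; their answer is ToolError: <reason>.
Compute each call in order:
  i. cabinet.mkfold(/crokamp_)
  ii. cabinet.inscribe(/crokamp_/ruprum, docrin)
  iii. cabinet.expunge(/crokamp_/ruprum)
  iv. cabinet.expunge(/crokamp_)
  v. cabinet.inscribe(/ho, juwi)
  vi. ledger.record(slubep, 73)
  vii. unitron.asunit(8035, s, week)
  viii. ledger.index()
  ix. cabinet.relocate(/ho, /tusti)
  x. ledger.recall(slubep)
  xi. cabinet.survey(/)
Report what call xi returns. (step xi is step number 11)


Answer: [tusti]

Derivation:
I run cabinet.mkfold passing p: /crokamp_, which returns ok.
I use cabinet.inscribe passing p: /crokamp_/ruprum, c: docrin, → created.
Invoking cabinet.expunge passing p: /crokamp_/ruprum: ok.
Next I call cabinet.expunge passing p: /crokamp_, and see ok.
I run cabinet.inscribe passing p: /ho, c: juwi, and observe created.
I invoke ledger.record passing k: slubep, v: 73: fena_eb.
Calling unitron.asunit passing v: 8035, u_from: s, u_to: week, and see 1607/120960.
Now I run ledger.index(), — result: [mu, slubep, vuwo].
I use cabinet.relocate passing s: /ho, d: /tusti, and see ok.
I call ledger.recall passing k: slubep, and get 73.
I try cabinet.survey passing p: /, — result: [tusti].


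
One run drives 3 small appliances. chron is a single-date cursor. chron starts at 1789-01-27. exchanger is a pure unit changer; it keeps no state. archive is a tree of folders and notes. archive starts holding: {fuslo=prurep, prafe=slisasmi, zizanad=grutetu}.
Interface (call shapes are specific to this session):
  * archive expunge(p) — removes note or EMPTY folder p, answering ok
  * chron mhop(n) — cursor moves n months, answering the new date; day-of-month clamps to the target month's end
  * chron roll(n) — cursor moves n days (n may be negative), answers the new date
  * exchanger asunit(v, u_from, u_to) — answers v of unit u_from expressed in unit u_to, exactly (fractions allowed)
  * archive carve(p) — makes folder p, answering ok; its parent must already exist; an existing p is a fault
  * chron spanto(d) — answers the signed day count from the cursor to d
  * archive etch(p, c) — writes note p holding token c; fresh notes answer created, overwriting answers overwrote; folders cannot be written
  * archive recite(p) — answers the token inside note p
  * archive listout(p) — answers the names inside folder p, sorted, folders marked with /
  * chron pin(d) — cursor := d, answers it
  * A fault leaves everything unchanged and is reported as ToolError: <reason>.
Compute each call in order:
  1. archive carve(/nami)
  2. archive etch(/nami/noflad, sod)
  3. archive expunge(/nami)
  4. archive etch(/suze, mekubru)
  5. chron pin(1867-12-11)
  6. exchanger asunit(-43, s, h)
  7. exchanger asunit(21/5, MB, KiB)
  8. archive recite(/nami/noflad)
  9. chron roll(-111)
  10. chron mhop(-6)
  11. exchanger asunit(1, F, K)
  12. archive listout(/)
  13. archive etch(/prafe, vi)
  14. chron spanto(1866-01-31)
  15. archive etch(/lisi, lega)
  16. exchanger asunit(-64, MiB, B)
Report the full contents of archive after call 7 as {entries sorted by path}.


Using archive carve on /nami, which returns ok.
Then archive etch on /nami/noflad, sod, → created.
Next I call archive expunge on /nami, → ToolError: not empty.
I run archive etch on /suze, mekubru, giving created.
Calling chron pin on 1867-12-11, giving 1867-12-11.
Next I call exchanger asunit on -43, s, h, — result: -43/3600.
Using exchanger asunit on 21/5, MB, KiB, giving 65625/16.
I try archive recite on /nami/noflad, which returns sod.
I use chron roll on -111: 1867-08-22.
I run chron mhop on -6, which returns 1867-02-22.
I invoke exchanger asunit on 1, F, K, and get 46067/180.
I invoke archive listout on /, and get [fuslo, nami/, prafe, suze, zizanad].
I use archive etch on /prafe, vi, and get overwrote.
I call chron spanto on 1866-01-31, and get -387.
Using archive etch on /lisi, lega, yielding created.
I use exchanger asunit on -64, MiB, B, and see -67108864.

Answer: {fuslo=prurep, nami/, nami/noflad=sod, prafe=slisasmi, suze=mekubru, zizanad=grutetu}


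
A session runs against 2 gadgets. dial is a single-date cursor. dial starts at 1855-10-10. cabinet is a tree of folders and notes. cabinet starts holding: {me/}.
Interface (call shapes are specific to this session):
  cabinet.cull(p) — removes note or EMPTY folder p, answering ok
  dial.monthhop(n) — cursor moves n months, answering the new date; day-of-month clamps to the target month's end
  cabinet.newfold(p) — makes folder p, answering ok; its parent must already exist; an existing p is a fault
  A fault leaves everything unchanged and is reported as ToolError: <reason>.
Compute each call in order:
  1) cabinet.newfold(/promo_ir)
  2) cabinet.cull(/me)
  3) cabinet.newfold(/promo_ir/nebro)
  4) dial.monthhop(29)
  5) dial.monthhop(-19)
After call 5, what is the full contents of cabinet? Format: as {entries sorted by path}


Answer: {promo_ir/, promo_ir/nebro/}

Derivation:
Next I call newfold(p: /promo_ir), yielding ok.
Now I run cull(p: /me), and get ok.
I try newfold(p: /promo_ir/nebro), and get ok.
I call monthhop(n: 29), — result: 1858-03-10.
I try monthhop(n: -19), and see 1856-08-10.


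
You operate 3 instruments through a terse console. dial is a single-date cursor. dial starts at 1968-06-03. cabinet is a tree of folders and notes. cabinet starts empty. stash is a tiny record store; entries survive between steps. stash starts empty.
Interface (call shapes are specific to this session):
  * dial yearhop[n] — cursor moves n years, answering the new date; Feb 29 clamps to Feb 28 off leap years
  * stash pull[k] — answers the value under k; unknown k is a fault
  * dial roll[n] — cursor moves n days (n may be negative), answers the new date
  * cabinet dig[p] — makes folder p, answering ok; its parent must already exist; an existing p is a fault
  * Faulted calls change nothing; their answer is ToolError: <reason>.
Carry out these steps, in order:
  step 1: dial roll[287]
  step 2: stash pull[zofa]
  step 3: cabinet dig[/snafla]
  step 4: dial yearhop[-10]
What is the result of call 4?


$ dial roll n→287
[out] 1969-03-17
$ stash pull k→zofa
[out] ToolError: no such key zofa
$ cabinet dig p→/snafla
[out] ok
$ dial yearhop n→-10
[out] 1959-03-17

Answer: 1959-03-17


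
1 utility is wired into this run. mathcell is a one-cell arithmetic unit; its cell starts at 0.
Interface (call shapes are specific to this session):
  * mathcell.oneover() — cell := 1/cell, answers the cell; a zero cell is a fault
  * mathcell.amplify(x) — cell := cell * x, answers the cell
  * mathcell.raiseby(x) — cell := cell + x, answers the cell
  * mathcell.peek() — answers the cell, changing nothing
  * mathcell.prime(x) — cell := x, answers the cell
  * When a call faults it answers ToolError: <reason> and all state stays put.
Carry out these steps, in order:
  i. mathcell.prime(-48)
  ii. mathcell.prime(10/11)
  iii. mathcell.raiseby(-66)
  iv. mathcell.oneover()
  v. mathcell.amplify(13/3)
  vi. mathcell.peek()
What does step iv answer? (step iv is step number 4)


Answer: -11/716

Derivation:
-> mathcell.prime(x: -48)
<- -48
-> mathcell.prime(x: 10/11)
<- 10/11
-> mathcell.raiseby(x: -66)
<- -716/11
-> mathcell.oneover()
<- -11/716
-> mathcell.amplify(x: 13/3)
<- -143/2148
-> mathcell.peek()
<- -143/2148


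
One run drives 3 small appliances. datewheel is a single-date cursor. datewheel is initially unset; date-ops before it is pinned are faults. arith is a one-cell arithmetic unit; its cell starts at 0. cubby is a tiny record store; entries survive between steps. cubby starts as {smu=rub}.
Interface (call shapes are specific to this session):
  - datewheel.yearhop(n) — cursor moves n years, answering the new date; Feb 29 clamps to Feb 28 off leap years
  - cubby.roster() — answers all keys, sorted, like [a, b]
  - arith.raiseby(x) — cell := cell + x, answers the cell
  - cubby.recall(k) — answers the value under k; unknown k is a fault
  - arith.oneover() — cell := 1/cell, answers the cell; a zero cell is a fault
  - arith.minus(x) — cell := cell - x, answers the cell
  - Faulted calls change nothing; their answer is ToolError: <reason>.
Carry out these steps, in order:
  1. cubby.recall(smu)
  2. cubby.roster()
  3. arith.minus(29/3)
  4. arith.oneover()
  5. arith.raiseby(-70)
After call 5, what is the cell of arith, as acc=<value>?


Answer: acc=-2033/29

Derivation:
Invoking cubby.recall with k→smu, yielding rub.
Using cubby.roster, → [smu].
Calling arith.minus with x→29/3, and get -29/3.
Now I run arith.oneover, yielding -3/29.
Calling arith.raiseby with x→-70, and see -2033/29.


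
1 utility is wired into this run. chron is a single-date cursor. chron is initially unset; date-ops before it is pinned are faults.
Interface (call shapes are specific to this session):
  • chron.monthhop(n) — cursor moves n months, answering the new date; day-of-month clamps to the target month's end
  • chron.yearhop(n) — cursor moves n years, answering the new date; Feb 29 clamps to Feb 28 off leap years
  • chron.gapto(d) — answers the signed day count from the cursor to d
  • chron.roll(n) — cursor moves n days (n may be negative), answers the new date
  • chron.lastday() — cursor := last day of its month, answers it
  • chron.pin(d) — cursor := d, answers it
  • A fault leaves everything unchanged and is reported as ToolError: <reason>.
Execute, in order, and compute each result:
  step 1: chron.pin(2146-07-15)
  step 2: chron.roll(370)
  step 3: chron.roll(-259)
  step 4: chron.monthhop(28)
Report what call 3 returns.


Answer: 2146-11-03

Derivation:
% chron.pin d='2146-07-15'
:: 2146-07-15
% chron.roll n='370'
:: 2147-07-20
% chron.roll n='-259'
:: 2146-11-03
% chron.monthhop n='28'
:: 2149-03-03


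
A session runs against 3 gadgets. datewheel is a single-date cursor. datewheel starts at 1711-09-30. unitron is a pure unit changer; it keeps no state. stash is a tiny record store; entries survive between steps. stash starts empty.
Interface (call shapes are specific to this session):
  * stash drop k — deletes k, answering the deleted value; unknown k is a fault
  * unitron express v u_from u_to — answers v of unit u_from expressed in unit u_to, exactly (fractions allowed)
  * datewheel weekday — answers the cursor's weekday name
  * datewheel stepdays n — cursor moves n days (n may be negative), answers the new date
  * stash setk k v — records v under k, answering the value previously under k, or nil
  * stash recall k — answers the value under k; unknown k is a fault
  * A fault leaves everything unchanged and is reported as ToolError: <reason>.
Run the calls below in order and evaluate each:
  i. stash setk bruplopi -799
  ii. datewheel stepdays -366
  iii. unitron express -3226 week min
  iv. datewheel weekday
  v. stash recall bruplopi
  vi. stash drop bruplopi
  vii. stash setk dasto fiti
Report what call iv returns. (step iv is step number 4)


Answer: Monday

Derivation:
-- stash setk(k='bruplopi', v='-799') => nil
-- datewheel stepdays(n='-366') => 1710-09-29
-- unitron express(v='-3226', u_from='week', u_to='min') => -32518080
-- datewheel weekday() => Monday
-- stash recall(k='bruplopi') => -799
-- stash drop(k='bruplopi') => -799
-- stash setk(k='dasto', v='fiti') => nil


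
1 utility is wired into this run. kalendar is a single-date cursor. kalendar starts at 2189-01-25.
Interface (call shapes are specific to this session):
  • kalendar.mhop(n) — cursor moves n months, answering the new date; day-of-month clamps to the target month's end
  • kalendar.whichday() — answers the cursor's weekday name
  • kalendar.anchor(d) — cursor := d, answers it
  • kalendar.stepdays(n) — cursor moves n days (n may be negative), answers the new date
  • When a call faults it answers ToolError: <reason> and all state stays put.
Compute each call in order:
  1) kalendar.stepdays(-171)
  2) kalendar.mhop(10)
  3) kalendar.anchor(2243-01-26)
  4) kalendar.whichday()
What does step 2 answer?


Answer: 2189-06-07

Derivation:
-- kalendar.stepdays(n→-171) : 2188-08-07
-- kalendar.mhop(n→10) : 2189-06-07
-- kalendar.anchor(d→2243-01-26) : 2243-01-26
-- kalendar.whichday() : Thursday


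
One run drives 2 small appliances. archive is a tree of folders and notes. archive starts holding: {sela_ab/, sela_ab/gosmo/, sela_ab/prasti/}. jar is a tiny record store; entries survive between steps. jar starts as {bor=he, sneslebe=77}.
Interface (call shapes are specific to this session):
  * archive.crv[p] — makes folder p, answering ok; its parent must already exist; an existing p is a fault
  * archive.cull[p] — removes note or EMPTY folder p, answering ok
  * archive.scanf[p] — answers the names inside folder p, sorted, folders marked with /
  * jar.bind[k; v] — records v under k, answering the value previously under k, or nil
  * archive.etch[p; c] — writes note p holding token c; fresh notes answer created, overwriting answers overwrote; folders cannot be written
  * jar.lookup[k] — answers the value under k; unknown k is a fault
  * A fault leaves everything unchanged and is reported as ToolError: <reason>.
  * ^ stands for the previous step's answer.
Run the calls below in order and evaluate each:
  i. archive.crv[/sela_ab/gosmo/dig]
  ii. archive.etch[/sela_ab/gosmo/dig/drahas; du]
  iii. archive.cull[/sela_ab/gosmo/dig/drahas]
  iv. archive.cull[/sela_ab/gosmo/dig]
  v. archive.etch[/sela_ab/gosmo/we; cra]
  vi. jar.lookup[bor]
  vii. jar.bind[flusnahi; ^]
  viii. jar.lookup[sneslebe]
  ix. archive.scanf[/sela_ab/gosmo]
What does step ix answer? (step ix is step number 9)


Answer: [we]

Derivation:
$ archive.crv p='/sela_ab/gosmo/dig'
= ok
$ archive.etch p='/sela_ab/gosmo/dig/drahas' c='du'
= created
$ archive.cull p='/sela_ab/gosmo/dig/drahas'
= ok
$ archive.cull p='/sela_ab/gosmo/dig'
= ok
$ archive.etch p='/sela_ab/gosmo/we' c='cra'
= created
$ jar.lookup k='bor'
= he
$ jar.bind k='flusnahi' v='^'
= nil
$ jar.lookup k='sneslebe'
= 77
$ archive.scanf p='/sela_ab/gosmo'
= [we]


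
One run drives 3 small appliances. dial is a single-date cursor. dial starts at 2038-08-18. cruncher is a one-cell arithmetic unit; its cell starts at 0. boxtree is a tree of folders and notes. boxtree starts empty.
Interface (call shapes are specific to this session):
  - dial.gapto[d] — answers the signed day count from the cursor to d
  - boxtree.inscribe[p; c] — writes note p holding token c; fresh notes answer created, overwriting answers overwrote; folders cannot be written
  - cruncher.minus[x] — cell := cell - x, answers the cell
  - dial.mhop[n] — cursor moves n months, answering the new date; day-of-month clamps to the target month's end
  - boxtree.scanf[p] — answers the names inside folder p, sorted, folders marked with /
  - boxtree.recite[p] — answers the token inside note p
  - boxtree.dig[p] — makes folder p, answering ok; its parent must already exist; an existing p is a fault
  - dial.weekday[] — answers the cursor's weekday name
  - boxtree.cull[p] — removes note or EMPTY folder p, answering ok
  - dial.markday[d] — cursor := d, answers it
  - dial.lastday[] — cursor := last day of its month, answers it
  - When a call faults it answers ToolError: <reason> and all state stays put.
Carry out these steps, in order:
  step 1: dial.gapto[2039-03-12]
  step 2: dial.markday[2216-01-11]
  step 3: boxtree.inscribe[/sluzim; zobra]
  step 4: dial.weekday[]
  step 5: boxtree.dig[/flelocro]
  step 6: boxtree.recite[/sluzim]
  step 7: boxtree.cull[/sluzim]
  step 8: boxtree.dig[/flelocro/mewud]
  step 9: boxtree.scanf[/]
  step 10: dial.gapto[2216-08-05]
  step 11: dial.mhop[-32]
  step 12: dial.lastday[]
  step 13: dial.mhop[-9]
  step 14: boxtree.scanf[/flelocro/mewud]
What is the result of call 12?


→ gapto(d: 2039-03-12)
← 206
→ markday(d: 2216-01-11)
← 2216-01-11
→ inscribe(p: /sluzim, c: zobra)
← created
→ weekday()
← Thursday
→ dig(p: /flelocro)
← ok
→ recite(p: /sluzim)
← zobra
→ cull(p: /sluzim)
← ok
→ dig(p: /flelocro/mewud)
← ok
→ scanf(p: /)
← [flelocro/]
→ gapto(d: 2216-08-05)
← 207
→ mhop(n: -32)
← 2213-05-11
→ lastday()
← 2213-05-31
→ mhop(n: -9)
← 2212-08-31
→ scanf(p: /flelocro/mewud)
← []

Answer: 2213-05-31
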